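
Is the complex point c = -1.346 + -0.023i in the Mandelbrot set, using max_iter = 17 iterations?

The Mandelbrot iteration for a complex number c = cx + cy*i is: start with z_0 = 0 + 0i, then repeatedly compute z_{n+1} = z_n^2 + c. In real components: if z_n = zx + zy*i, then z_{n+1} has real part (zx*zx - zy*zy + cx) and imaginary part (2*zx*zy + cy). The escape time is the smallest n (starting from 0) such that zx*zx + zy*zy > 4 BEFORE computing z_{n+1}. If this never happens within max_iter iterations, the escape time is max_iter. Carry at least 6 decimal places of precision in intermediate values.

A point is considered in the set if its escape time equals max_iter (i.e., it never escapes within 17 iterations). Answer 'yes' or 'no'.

Answer: yes

Derivation:
z_0 = 0 + 0i, c = -1.3460 + -0.0230i
Iter 1: z = -1.3460 + -0.0230i, |z|^2 = 1.8122
Iter 2: z = 0.4652 + 0.0389i, |z|^2 = 0.2179
Iter 3: z = -1.1311 + 0.0132i, |z|^2 = 1.2796
Iter 4: z = -0.0668 + -0.0529i, |z|^2 = 0.0073
Iter 5: z = -1.3443 + -0.0159i, |z|^2 = 1.8075
Iter 6: z = 0.4610 + 0.0199i, |z|^2 = 0.2129
Iter 7: z = -1.1339 + -0.0047i, |z|^2 = 1.2857
Iter 8: z = -0.0603 + -0.0124i, |z|^2 = 0.0038
Iter 9: z = -1.3425 + -0.0215i, |z|^2 = 1.8028
Iter 10: z = 0.4559 + 0.0347i, |z|^2 = 0.2090
Iter 11: z = -1.1394 + 0.0087i, |z|^2 = 1.2983
Iter 12: z = -0.0479 + -0.0428i, |z|^2 = 0.0041
Iter 13: z = -1.3455 + -0.0189i, |z|^2 = 1.8108
Iter 14: z = 0.4641 + 0.0279i, |z|^2 = 0.2162
Iter 15: z = -1.1314 + 0.0029i, |z|^2 = 1.2800
Iter 16: z = -0.0660 + -0.0295i, |z|^2 = 0.0052
Did not escape in 17 iterations → in set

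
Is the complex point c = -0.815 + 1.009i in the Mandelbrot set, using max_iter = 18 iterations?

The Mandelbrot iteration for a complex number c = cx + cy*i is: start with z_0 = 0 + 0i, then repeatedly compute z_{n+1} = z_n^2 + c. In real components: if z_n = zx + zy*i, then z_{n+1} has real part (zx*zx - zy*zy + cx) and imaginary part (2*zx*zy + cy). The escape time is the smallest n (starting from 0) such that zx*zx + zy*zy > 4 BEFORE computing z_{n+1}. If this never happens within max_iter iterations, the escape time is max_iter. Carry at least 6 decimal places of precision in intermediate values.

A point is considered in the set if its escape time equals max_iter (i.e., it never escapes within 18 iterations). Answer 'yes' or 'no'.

Answer: no

Derivation:
z_0 = 0 + 0i, c = -0.8150 + 1.0090i
Iter 1: z = -0.8150 + 1.0090i, |z|^2 = 1.6823
Iter 2: z = -1.1689 + -0.6357i, |z|^2 = 1.7703
Iter 3: z = 0.1471 + 2.4950i, |z|^2 = 6.2467
Escaped at iteration 3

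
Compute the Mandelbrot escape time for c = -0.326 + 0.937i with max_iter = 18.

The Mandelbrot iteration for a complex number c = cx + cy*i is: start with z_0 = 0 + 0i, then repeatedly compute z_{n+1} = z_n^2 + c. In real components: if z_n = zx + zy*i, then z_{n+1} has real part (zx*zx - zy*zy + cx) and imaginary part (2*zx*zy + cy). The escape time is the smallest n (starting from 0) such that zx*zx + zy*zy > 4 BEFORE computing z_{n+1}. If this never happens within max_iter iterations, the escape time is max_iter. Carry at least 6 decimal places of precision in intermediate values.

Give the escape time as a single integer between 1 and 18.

z_0 = 0 + 0i, c = -0.3260 + 0.9370i
Iter 1: z = -0.3260 + 0.9370i, |z|^2 = 0.9842
Iter 2: z = -1.0977 + 0.3261i, |z|^2 = 1.3113
Iter 3: z = 0.7726 + 0.2211i, |z|^2 = 0.6458
Iter 4: z = 0.2220 + 1.2787i, |z|^2 = 1.6844
Iter 5: z = -1.9118 + 1.5048i, |z|^2 = 5.9193
Escaped at iteration 5

Answer: 5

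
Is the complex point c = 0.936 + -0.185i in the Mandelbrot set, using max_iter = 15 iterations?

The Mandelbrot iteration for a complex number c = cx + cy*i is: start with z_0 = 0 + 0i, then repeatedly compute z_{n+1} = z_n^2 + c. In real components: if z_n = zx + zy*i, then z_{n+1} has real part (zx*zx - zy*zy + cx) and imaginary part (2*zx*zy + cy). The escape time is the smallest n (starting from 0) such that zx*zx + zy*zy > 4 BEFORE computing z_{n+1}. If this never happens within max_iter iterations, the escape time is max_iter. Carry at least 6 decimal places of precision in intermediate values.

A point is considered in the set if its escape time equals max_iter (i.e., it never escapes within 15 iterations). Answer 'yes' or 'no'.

z_0 = 0 + 0i, c = 0.9360 + -0.1850i
Iter 1: z = 0.9360 + -0.1850i, |z|^2 = 0.9103
Iter 2: z = 1.7779 + -0.5313i, |z|^2 = 3.4431
Iter 3: z = 3.8145 + -2.0742i, |z|^2 = 18.8531
Escaped at iteration 3

Answer: no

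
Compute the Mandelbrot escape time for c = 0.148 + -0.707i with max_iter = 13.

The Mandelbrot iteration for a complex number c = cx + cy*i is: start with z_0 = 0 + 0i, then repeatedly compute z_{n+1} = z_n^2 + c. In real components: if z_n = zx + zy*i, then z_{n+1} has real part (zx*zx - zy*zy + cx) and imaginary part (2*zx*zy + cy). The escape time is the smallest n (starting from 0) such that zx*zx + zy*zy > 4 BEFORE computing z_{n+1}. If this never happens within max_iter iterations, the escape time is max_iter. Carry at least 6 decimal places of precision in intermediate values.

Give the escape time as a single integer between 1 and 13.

z_0 = 0 + 0i, c = 0.1480 + -0.7070i
Iter 1: z = 0.1480 + -0.7070i, |z|^2 = 0.5218
Iter 2: z = -0.3299 + -0.9163i, |z|^2 = 0.9484
Iter 3: z = -0.5827 + -0.1024i, |z|^2 = 0.3500
Iter 4: z = 0.4771 + -0.5877i, |z|^2 = 0.5730
Iter 5: z = 0.0302 + -1.2677i, |z|^2 = 1.6081
Iter 6: z = -1.4582 + -0.7835i, |z|^2 = 2.7403
Iter 7: z = 1.6606 + 1.5781i, |z|^2 = 5.2479
Escaped at iteration 7

Answer: 7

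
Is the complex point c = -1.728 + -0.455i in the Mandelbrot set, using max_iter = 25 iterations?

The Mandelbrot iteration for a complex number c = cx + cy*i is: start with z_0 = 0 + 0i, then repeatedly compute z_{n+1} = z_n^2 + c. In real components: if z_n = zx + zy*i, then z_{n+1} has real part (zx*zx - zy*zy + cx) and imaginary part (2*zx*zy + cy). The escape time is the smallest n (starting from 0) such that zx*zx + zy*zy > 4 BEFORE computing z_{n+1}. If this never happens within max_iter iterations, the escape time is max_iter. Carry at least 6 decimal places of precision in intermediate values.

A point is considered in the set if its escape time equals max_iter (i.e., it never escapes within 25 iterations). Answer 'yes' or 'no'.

Answer: no

Derivation:
z_0 = 0 + 0i, c = -1.7280 + -0.4550i
Iter 1: z = -1.7280 + -0.4550i, |z|^2 = 3.1930
Iter 2: z = 1.0510 + 1.1175i, |z|^2 = 2.3533
Iter 3: z = -1.8722 + 1.8939i, |z|^2 = 7.0920
Escaped at iteration 3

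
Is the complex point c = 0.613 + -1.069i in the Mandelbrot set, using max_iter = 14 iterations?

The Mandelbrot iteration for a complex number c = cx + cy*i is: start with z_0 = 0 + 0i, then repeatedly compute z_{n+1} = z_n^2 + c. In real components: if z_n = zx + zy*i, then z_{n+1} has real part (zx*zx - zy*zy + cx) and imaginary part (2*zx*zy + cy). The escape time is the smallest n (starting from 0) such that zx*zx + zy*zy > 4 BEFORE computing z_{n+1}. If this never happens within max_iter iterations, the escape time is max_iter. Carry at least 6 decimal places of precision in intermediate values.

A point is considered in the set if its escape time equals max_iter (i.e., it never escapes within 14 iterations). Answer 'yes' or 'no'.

z_0 = 0 + 0i, c = 0.6130 + -1.0690i
Iter 1: z = 0.6130 + -1.0690i, |z|^2 = 1.5185
Iter 2: z = -0.1540 + -2.3796i, |z|^2 = 5.6862
Escaped at iteration 2

Answer: no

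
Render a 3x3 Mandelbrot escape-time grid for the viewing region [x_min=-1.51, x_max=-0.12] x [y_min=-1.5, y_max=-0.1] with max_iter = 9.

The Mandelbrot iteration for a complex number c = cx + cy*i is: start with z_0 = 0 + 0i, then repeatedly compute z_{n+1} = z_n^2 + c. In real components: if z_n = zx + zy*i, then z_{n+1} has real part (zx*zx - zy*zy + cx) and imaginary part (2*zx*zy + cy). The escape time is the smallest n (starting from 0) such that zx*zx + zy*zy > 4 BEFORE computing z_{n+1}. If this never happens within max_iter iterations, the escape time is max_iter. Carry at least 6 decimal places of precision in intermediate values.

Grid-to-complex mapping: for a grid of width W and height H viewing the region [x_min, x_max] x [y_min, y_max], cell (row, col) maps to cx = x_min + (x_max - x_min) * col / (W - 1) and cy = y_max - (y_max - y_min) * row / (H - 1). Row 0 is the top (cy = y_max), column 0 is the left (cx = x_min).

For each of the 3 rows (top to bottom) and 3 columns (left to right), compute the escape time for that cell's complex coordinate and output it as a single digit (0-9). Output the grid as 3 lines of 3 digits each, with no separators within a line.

Answer: 799
349
122

Derivation:
(row=0, col=0): c = -1.5100 + -0.1000i → escape time 7
(row=0, col=1): c = -0.8150 + -0.1000i → escape time 9
(row=0, col=2): c = -0.1200 + -0.1000i → escape time 9
(row=1, col=0): c = -1.5100 + -0.8000i → escape time 3
(row=1, col=1): c = -0.8150 + -0.8000i → escape time 4
(row=1, col=2): c = -0.1200 + -0.8000i → escape time 9
(row=2, col=0): c = -1.5100 + -1.5000i → escape time 1
(row=2, col=1): c = -0.8150 + -1.5000i → escape time 2
(row=2, col=2): c = -0.1200 + -1.5000i → escape time 2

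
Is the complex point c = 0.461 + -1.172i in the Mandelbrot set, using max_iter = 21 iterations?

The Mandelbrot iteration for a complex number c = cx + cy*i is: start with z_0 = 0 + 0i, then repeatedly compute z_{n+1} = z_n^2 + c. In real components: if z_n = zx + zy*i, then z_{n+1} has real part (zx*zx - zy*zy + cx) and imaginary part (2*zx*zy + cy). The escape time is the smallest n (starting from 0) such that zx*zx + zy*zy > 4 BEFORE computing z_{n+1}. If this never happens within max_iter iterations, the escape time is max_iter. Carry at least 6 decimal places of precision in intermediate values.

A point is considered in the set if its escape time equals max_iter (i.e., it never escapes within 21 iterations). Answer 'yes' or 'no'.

z_0 = 0 + 0i, c = 0.4610 + -1.1720i
Iter 1: z = 0.4610 + -1.1720i, |z|^2 = 1.5861
Iter 2: z = -0.7001 + -2.2526i, |z|^2 = 5.5642
Escaped at iteration 2

Answer: no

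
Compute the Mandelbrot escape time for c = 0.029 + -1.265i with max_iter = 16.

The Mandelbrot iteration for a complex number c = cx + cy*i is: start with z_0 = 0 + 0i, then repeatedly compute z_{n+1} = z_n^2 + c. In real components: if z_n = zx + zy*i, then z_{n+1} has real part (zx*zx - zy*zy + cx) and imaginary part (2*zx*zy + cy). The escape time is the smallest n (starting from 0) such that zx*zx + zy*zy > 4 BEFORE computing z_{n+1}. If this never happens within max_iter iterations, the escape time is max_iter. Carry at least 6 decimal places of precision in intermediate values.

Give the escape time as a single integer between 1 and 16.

Answer: 2

Derivation:
z_0 = 0 + 0i, c = 0.0290 + -1.2650i
Iter 1: z = 0.0290 + -1.2650i, |z|^2 = 1.6011
Iter 2: z = -1.5704 + -1.3384i, |z|^2 = 4.2573
Escaped at iteration 2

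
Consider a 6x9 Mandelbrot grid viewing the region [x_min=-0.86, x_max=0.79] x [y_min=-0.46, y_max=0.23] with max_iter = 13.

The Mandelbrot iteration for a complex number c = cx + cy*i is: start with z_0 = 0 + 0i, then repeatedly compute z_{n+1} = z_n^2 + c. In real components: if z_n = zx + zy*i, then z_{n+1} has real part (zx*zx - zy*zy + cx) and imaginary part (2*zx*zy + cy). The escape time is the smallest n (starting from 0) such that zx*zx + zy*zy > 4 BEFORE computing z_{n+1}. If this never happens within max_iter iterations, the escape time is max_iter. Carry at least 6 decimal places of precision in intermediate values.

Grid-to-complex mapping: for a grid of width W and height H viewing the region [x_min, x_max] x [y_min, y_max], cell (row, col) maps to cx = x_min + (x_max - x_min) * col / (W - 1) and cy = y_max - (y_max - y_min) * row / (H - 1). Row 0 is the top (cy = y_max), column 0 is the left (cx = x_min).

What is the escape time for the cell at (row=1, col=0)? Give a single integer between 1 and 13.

Answer: 13

Derivation:
z_0 = 0 + 0i, c = -0.8600 + 0.1437i
Iter 1: z = -0.8600 + 0.1437i, |z|^2 = 0.7603
Iter 2: z = -0.1411 + -0.1035i, |z|^2 = 0.0306
Iter 3: z = -0.8508 + 0.1730i, |z|^2 = 0.7538
Iter 4: z = -0.1660 + -0.1505i, |z|^2 = 0.0502
Iter 5: z = -0.8551 + 0.1937i, |z|^2 = 0.7687
Iter 6: z = -0.1663 + -0.1876i, |z|^2 = 0.0629
Iter 7: z = -0.8675 + 0.2062i, |z|^2 = 0.7951
Iter 8: z = -0.1499 + -0.2139i, |z|^2 = 0.0682
Iter 9: z = -0.8833 + 0.2079i, |z|^2 = 0.8234
Iter 10: z = -0.1230 + -0.2235i, |z|^2 = 0.0651
Iter 11: z = -0.8948 + 0.1987i, |z|^2 = 0.8402
Iter 12: z = -0.0988 + -0.2119i, |z|^2 = 0.0547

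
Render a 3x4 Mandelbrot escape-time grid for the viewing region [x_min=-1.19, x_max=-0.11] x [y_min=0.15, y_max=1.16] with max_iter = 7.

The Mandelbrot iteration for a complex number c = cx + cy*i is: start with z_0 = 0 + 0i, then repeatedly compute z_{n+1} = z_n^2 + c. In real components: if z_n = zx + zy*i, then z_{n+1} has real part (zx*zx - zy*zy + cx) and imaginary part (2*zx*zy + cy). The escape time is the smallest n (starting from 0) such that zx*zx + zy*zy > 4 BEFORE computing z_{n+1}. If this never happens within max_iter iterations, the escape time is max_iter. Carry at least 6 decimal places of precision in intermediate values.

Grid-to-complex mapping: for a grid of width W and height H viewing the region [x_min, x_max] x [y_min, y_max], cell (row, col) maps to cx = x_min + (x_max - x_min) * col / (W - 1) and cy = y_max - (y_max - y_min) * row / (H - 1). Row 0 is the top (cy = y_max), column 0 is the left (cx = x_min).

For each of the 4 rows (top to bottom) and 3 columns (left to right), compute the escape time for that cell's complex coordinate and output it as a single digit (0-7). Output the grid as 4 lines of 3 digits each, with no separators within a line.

Answer: 334
347
577
777

Derivation:
(row=0, col=0): c = -1.1900 + 1.1600i → escape time 3
(row=0, col=1): c = -0.6500 + 1.1600i → escape time 3
(row=0, col=2): c = -0.1100 + 1.1600i → escape time 4
(row=1, col=0): c = -1.1900 + 0.8233i → escape time 3
(row=1, col=1): c = -0.6500 + 0.8233i → escape time 4
(row=1, col=2): c = -0.1100 + 0.8233i → escape time 7
(row=2, col=0): c = -1.1900 + 0.4867i → escape time 5
(row=2, col=1): c = -0.6500 + 0.4867i → escape time 7
(row=2, col=2): c = -0.1100 + 0.4867i → escape time 7
(row=3, col=0): c = -1.1900 + 0.1500i → escape time 7
(row=3, col=1): c = -0.6500 + 0.1500i → escape time 7
(row=3, col=2): c = -0.1100 + 0.1500i → escape time 7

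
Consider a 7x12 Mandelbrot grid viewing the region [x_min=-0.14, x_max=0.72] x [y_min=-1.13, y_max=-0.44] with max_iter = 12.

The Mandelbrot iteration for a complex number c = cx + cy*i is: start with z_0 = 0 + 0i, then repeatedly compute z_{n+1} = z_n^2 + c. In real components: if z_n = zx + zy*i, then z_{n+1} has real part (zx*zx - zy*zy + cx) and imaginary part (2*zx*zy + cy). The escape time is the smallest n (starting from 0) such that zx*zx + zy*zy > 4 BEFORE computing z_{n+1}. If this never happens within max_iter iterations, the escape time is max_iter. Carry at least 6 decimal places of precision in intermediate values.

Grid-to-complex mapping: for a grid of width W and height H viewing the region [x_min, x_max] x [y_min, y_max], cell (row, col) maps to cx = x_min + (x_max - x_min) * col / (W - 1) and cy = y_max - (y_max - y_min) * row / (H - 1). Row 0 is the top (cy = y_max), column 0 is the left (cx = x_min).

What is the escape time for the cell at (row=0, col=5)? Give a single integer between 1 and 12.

z_0 = 0 + 0i, c = 0.5767 + -0.4400i
Iter 1: z = 0.5767 + -0.4400i, |z|^2 = 0.5261
Iter 2: z = 0.7156 + -0.9475i, |z|^2 = 1.4098
Iter 3: z = 0.1911 + -1.7960i, |z|^2 = 3.2623
Iter 4: z = -2.6126 + -1.1263i, |z|^2 = 8.0942
Escaped at iteration 4

Answer: 4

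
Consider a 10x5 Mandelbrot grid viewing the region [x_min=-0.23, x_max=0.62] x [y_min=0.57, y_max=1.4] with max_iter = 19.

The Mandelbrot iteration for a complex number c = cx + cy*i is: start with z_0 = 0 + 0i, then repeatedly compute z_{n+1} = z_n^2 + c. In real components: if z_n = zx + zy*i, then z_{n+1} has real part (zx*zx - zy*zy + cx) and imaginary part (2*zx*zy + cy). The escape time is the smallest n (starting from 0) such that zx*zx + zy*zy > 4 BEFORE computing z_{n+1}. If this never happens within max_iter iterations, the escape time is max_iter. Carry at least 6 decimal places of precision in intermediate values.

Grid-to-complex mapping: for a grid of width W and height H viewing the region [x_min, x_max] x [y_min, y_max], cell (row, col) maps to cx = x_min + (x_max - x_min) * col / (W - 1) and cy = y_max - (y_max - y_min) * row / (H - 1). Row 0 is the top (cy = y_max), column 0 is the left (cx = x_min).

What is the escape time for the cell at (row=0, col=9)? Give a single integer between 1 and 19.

z_0 = 0 + 0i, c = 0.6200 + 1.4000i
Iter 1: z = 0.6200 + 1.4000i, |z|^2 = 2.3444
Iter 2: z = -0.9556 + 3.1360i, |z|^2 = 10.7477
Escaped at iteration 2

Answer: 2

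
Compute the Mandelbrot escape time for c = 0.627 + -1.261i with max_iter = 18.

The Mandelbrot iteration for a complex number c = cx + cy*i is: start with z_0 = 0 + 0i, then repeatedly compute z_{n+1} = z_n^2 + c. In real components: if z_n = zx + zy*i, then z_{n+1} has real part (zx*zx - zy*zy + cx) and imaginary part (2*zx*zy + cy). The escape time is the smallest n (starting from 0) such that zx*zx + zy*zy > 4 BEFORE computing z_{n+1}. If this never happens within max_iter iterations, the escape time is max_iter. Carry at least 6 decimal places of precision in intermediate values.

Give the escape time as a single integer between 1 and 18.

Answer: 2

Derivation:
z_0 = 0 + 0i, c = 0.6270 + -1.2610i
Iter 1: z = 0.6270 + -1.2610i, |z|^2 = 1.9832
Iter 2: z = -0.5700 + -2.8423i, |z|^2 = 8.4035
Escaped at iteration 2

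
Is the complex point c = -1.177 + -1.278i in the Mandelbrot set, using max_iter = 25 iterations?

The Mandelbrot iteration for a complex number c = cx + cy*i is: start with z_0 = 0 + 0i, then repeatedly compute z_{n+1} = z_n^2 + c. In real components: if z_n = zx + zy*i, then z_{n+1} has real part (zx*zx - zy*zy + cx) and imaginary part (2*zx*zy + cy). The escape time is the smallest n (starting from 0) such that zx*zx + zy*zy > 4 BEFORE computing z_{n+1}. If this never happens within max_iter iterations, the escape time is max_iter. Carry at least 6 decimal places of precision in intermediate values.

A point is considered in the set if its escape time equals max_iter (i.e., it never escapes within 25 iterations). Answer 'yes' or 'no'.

Answer: no

Derivation:
z_0 = 0 + 0i, c = -1.1770 + -1.2780i
Iter 1: z = -1.1770 + -1.2780i, |z|^2 = 3.0186
Iter 2: z = -1.4250 + 1.7304i, |z|^2 = 5.0248
Escaped at iteration 2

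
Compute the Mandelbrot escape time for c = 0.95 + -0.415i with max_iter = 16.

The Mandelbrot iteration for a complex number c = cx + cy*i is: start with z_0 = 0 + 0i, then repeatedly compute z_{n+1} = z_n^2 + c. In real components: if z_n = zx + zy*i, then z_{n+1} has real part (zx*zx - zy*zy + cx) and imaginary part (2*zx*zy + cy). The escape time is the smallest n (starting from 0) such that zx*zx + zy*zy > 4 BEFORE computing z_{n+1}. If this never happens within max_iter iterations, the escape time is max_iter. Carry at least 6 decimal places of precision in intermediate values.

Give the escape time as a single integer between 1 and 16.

z_0 = 0 + 0i, c = 0.9500 + -0.4150i
Iter 1: z = 0.9500 + -0.4150i, |z|^2 = 1.0747
Iter 2: z = 1.6803 + -1.2035i, |z|^2 = 4.2717
Escaped at iteration 2

Answer: 2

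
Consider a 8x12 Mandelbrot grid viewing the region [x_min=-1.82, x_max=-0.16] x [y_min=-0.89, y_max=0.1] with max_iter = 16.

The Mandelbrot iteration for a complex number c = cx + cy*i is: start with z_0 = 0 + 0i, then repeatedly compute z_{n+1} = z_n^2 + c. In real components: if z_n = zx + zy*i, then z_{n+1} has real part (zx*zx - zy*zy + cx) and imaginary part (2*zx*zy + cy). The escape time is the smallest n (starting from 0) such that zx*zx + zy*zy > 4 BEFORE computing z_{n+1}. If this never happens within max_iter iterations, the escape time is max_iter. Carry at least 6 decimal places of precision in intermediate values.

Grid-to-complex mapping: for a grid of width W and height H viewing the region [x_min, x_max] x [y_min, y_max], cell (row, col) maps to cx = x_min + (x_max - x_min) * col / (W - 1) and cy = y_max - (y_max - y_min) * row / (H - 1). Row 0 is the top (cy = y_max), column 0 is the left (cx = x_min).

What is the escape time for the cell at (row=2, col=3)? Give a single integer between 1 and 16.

z_0 = 0 + 0i, c = -1.1086 + -0.0800i
Iter 1: z = -1.1086 + -0.0800i, |z|^2 = 1.2353
Iter 2: z = 0.1140 + 0.0974i, |z|^2 = 0.0225
Iter 3: z = -1.1051 + -0.0578i, |z|^2 = 1.2245
Iter 4: z = 0.1093 + 0.0478i, |z|^2 = 0.0142
Iter 5: z = -1.0989 + -0.0696i, |z|^2 = 1.2125
Iter 6: z = 0.0942 + 0.0729i, |z|^2 = 0.0142
Iter 7: z = -1.1050 + -0.0663i, |z|^2 = 1.2254
Iter 8: z = 0.1081 + 0.0665i, |z|^2 = 0.0161
Iter 9: z = -1.1013 + -0.0656i, |z|^2 = 1.2172
Iter 10: z = 0.1000 + 0.0646i, |z|^2 = 0.0142
Iter 11: z = -1.1027 + -0.0671i, |z|^2 = 1.2205
Iter 12: z = 0.1030 + 0.0680i, |z|^2 = 0.0152
Iter 13: z = -1.1026 + -0.0660i, |z|^2 = 1.2201
Iter 14: z = 0.1028 + 0.0656i, |z|^2 = 0.0149
Iter 15: z = -1.1023 + -0.0665i, |z|^2 = 1.2195

Answer: 16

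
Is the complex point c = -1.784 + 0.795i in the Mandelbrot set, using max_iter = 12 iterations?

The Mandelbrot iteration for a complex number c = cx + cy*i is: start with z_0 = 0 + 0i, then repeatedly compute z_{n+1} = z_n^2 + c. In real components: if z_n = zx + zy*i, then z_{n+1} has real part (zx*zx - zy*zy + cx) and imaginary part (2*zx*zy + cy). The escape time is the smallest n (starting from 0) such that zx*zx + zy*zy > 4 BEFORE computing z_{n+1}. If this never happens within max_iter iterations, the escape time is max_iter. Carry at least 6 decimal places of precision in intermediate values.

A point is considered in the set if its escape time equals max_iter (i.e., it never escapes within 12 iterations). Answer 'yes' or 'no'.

z_0 = 0 + 0i, c = -1.7840 + 0.7950i
Iter 1: z = -1.7840 + 0.7950i, |z|^2 = 3.8147
Iter 2: z = 0.7666 + -2.0416i, |z|^2 = 4.7557
Escaped at iteration 2

Answer: no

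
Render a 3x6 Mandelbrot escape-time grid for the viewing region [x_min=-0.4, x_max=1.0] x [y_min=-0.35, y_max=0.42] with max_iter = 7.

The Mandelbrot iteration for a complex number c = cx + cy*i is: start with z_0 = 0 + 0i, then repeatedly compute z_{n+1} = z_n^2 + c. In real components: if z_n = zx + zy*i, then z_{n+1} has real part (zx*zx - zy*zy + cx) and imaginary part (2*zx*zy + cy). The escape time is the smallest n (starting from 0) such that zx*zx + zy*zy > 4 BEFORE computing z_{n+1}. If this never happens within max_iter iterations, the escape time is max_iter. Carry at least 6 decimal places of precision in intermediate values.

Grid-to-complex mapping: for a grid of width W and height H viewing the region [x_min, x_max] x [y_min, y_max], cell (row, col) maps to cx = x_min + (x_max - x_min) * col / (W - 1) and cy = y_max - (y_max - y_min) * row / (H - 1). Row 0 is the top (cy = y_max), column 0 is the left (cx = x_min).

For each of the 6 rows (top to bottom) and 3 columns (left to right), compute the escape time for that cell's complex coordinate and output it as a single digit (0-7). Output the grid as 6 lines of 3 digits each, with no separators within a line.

Answer: 772
772
772
772
772
772

Derivation:
(row=0, col=0): c = -0.4000 + 0.4200i → escape time 7
(row=0, col=1): c = 0.3000 + 0.4200i → escape time 7
(row=0, col=2): c = 1.0000 + 0.4200i → escape time 2
(row=1, col=0): c = -0.4000 + 0.2660i → escape time 7
(row=1, col=1): c = 0.3000 + 0.2660i → escape time 7
(row=1, col=2): c = 1.0000 + 0.2660i → escape time 2
(row=2, col=0): c = -0.4000 + 0.1120i → escape time 7
(row=2, col=1): c = 0.3000 + 0.1120i → escape time 7
(row=2, col=2): c = 1.0000 + 0.1120i → escape time 2
(row=3, col=0): c = -0.4000 + -0.0420i → escape time 7
(row=3, col=1): c = 0.3000 + -0.0420i → escape time 7
(row=3, col=2): c = 1.0000 + -0.0420i → escape time 2
(row=4, col=0): c = -0.4000 + -0.1960i → escape time 7
(row=4, col=1): c = 0.3000 + -0.1960i → escape time 7
(row=4, col=2): c = 1.0000 + -0.1960i → escape time 2
(row=5, col=0): c = -0.4000 + -0.3500i → escape time 7
(row=5, col=1): c = 0.3000 + -0.3500i → escape time 7
(row=5, col=2): c = 1.0000 + -0.3500i → escape time 2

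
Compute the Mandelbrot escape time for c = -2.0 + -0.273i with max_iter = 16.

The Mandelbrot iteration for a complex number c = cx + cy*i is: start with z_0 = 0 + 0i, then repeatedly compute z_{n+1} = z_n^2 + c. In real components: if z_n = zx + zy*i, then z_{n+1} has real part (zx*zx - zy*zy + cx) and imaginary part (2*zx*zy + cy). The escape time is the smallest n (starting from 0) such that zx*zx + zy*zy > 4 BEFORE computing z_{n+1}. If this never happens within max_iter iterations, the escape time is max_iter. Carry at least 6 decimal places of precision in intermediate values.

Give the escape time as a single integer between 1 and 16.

z_0 = 0 + 0i, c = -2.0000 + -0.2730i
Iter 1: z = -2.0000 + -0.2730i, |z|^2 = 4.0745
Escaped at iteration 1

Answer: 1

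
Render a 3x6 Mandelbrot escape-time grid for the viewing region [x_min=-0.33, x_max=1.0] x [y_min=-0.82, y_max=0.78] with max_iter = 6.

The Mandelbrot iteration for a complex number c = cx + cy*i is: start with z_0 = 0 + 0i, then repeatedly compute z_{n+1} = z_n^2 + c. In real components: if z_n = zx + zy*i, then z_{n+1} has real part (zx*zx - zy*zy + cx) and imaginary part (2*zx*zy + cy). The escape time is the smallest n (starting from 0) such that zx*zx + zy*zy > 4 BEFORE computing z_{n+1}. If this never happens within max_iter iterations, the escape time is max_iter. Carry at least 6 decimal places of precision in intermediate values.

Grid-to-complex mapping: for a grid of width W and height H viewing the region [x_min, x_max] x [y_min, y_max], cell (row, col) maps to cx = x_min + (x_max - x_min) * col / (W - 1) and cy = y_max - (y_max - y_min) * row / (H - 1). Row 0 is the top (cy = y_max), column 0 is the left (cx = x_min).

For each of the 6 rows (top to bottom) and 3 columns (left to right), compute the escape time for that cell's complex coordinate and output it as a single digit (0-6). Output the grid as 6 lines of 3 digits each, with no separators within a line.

Answer: 652
662
662
662
662
642

Derivation:
(row=0, col=0): c = -0.3300 + 0.7800i → escape time 6
(row=0, col=1): c = 0.3350 + 0.7800i → escape time 5
(row=0, col=2): c = 1.0000 + 0.7800i → escape time 2
(row=1, col=0): c = -0.3300 + 0.4600i → escape time 6
(row=1, col=1): c = 0.3350 + 0.4600i → escape time 6
(row=1, col=2): c = 1.0000 + 0.4600i → escape time 2
(row=2, col=0): c = -0.3300 + 0.1400i → escape time 6
(row=2, col=1): c = 0.3350 + 0.1400i → escape time 6
(row=2, col=2): c = 1.0000 + 0.1400i → escape time 2
(row=3, col=0): c = -0.3300 + -0.1800i → escape time 6
(row=3, col=1): c = 0.3350 + -0.1800i → escape time 6
(row=3, col=2): c = 1.0000 + -0.1800i → escape time 2
(row=4, col=0): c = -0.3300 + -0.5000i → escape time 6
(row=4, col=1): c = 0.3350 + -0.5000i → escape time 6
(row=4, col=2): c = 1.0000 + -0.5000i → escape time 2
(row=5, col=0): c = -0.3300 + -0.8200i → escape time 6
(row=5, col=1): c = 0.3350 + -0.8200i → escape time 4
(row=5, col=2): c = 1.0000 + -0.8200i → escape time 2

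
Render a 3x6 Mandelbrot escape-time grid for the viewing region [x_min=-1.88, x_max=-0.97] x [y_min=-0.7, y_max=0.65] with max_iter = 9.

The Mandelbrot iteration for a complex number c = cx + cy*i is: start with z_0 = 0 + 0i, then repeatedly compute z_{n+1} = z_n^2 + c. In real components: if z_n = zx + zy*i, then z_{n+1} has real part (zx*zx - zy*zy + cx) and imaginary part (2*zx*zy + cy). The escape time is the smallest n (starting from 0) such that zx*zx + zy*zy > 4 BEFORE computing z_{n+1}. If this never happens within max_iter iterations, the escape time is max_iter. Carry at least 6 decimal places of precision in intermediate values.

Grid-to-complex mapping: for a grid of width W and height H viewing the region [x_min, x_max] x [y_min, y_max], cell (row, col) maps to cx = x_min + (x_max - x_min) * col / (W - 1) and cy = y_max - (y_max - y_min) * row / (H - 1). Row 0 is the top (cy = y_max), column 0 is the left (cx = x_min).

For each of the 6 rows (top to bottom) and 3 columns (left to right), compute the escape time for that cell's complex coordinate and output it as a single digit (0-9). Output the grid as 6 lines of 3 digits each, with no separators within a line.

(row=0, col=0): c = -1.8800 + 0.6500i → escape time 2
(row=0, col=1): c = -1.4250 + 0.6500i → escape time 3
(row=0, col=2): c = -0.9700 + 0.6500i → escape time 4
(row=1, col=0): c = -1.8800 + 0.3800i → escape time 3
(row=1, col=1): c = -1.4250 + 0.3800i → escape time 5
(row=1, col=2): c = -0.9700 + 0.3800i → escape time 8
(row=2, col=0): c = -1.8800 + 0.1100i → escape time 4
(row=2, col=1): c = -1.4250 + 0.1100i → escape time 9
(row=2, col=2): c = -0.9700 + 0.1100i → escape time 9
(row=3, col=0): c = -1.8800 + -0.1600i → escape time 4
(row=3, col=1): c = -1.4250 + -0.1600i → escape time 9
(row=3, col=2): c = -0.9700 + -0.1600i → escape time 9
(row=4, col=0): c = -1.8800 + -0.4300i → escape time 3
(row=4, col=1): c = -1.4250 + -0.4300i → escape time 4
(row=4, col=2): c = -0.9700 + -0.4300i → escape time 6
(row=5, col=0): c = -1.8800 + -0.7000i → escape time 1
(row=5, col=1): c = -1.4250 + -0.7000i → escape time 3
(row=5, col=2): c = -0.9700 + -0.7000i → escape time 4

Answer: 234
358
499
499
346
134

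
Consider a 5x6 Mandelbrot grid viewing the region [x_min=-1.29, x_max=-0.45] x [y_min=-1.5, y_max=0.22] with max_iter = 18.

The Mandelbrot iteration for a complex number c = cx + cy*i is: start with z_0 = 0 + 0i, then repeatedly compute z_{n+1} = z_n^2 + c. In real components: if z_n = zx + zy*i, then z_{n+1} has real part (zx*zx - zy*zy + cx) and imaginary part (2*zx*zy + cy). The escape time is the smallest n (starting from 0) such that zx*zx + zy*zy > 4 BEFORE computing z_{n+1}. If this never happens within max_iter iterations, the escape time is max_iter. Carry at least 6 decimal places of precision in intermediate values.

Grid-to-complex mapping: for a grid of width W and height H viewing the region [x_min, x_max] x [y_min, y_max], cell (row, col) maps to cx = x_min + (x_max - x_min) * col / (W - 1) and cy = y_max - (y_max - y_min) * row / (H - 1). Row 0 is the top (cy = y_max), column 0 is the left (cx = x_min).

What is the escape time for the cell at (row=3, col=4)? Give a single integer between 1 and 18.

Answer: 6

Derivation:
z_0 = 0 + 0i, c = -0.4500 + -0.8120i
Iter 1: z = -0.4500 + -0.8120i, |z|^2 = 0.8618
Iter 2: z = -0.9068 + -0.0812i, |z|^2 = 0.8290
Iter 3: z = 0.3658 + -0.6647i, |z|^2 = 0.5757
Iter 4: z = -0.7581 + -1.2983i, |z|^2 = 2.2602
Iter 5: z = -1.5609 + 1.1564i, |z|^2 = 3.7735
Iter 6: z = 0.6490 + -4.4219i, |z|^2 = 19.9743
Escaped at iteration 6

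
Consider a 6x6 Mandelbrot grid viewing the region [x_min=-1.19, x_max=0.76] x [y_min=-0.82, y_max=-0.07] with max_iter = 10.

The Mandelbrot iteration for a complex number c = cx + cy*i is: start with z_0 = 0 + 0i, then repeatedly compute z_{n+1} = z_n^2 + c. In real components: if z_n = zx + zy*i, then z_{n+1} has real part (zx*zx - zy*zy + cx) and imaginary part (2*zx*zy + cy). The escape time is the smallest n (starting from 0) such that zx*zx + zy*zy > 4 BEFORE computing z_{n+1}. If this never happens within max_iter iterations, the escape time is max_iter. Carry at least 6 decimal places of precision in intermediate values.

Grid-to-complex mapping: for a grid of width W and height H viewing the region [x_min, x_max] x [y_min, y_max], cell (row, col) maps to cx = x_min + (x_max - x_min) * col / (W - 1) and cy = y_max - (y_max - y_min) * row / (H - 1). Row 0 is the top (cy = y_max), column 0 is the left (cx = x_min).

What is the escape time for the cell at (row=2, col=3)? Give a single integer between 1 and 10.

Answer: 10

Derivation:
z_0 = 0 + 0i, c = -0.0200 + -0.3700i
Iter 1: z = -0.0200 + -0.3700i, |z|^2 = 0.1373
Iter 2: z = -0.1565 + -0.3552i, |z|^2 = 0.1507
Iter 3: z = -0.1217 + -0.2588i, |z|^2 = 0.0818
Iter 4: z = -0.0722 + -0.3070i, |z|^2 = 0.0995
Iter 5: z = -0.1090 + -0.3257i, |z|^2 = 0.1180
Iter 6: z = -0.1142 + -0.2990i, |z|^2 = 0.1024
Iter 7: z = -0.0963 + -0.3017i, |z|^2 = 0.1003
Iter 8: z = -0.1018 + -0.3119i, |z|^2 = 0.1076
Iter 9: z = -0.1069 + -0.3065i, |z|^2 = 0.1054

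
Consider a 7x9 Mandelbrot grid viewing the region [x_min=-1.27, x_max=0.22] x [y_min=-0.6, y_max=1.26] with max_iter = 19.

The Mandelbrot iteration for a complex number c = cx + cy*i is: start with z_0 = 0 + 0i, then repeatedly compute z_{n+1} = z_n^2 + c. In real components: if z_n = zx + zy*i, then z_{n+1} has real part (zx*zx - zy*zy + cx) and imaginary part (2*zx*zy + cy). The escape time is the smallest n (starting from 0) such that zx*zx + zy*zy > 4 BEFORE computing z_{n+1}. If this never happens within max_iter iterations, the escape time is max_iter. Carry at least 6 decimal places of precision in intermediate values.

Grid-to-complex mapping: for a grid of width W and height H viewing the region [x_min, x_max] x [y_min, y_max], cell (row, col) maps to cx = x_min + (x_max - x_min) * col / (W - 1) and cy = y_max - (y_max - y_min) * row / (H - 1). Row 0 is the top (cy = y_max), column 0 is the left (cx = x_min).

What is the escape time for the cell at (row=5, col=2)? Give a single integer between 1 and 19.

Answer: 19

Derivation:
z_0 = 0 + 0i, c = -0.7733 + 0.0975i
Iter 1: z = -0.7733 + 0.0975i, |z|^2 = 0.6076
Iter 2: z = -0.1848 + -0.0533i, |z|^2 = 0.0370
Iter 3: z = -0.7420 + 0.1172i, |z|^2 = 0.5643
Iter 4: z = -0.2365 + -0.0764i, |z|^2 = 0.0618
Iter 5: z = -0.7233 + 0.1336i, |z|^2 = 0.5410
Iter 6: z = -0.2681 + -0.0958i, |z|^2 = 0.0811
Iter 7: z = -0.7106 + 0.1489i, |z|^2 = 0.5272
Iter 8: z = -0.2905 + -0.1141i, |z|^2 = 0.0974
Iter 9: z = -0.7020 + 0.1638i, |z|^2 = 0.5196
Iter 10: z = -0.3074 + -0.1324i, |z|^2 = 0.1120
Iter 11: z = -0.6964 + 0.1789i, |z|^2 = 0.5170
Iter 12: z = -0.3204 + -0.1517i, |z|^2 = 0.1257
Iter 13: z = -0.6937 + 0.1947i, |z|^2 = 0.5191
Iter 14: z = -0.3300 + -0.1726i, |z|^2 = 0.1387
Iter 15: z = -0.6942 + 0.2115i, |z|^2 = 0.5266
Iter 16: z = -0.3361 + -0.1961i, |z|^2 = 0.1514
Iter 17: z = -0.6988 + 0.2293i, |z|^2 = 0.5409
Iter 18: z = -0.3376 + -0.2230i, |z|^2 = 0.1637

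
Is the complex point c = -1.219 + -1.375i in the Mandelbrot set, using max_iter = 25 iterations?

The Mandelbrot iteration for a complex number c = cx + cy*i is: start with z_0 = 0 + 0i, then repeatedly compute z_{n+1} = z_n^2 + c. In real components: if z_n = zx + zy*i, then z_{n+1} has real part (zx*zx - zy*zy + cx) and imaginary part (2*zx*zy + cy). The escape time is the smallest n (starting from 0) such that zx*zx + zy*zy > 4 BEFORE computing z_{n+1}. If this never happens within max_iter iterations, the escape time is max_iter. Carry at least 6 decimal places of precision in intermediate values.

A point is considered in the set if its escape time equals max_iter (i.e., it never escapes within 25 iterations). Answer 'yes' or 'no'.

Answer: no

Derivation:
z_0 = 0 + 0i, c = -1.2190 + -1.3750i
Iter 1: z = -1.2190 + -1.3750i, |z|^2 = 3.3766
Iter 2: z = -1.6237 + 1.9773i, |z|^2 = 6.5458
Escaped at iteration 2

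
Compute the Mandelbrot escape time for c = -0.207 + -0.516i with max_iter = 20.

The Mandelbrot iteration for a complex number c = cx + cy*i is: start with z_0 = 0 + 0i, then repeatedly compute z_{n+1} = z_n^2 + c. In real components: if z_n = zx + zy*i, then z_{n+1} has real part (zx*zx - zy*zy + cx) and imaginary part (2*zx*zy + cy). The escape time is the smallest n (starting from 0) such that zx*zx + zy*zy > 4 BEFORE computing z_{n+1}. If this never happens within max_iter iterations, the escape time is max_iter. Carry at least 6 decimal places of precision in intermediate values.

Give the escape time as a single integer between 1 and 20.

z_0 = 0 + 0i, c = -0.2070 + -0.5160i
Iter 1: z = -0.2070 + -0.5160i, |z|^2 = 0.3091
Iter 2: z = -0.4304 + -0.3024i, |z|^2 = 0.2767
Iter 3: z = -0.1132 + -0.2557i, |z|^2 = 0.0782
Iter 4: z = -0.2596 + -0.4581i, |z|^2 = 0.2773
Iter 5: z = -0.3495 + -0.2782i, |z|^2 = 0.1995
Iter 6: z = -0.1622 + -0.3216i, |z|^2 = 0.1297
Iter 7: z = -0.2841 + -0.4117i, |z|^2 = 0.2502
Iter 8: z = -0.2958 + -0.2821i, |z|^2 = 0.1671
Iter 9: z = -0.1991 + -0.3491i, |z|^2 = 0.1615
Iter 10: z = -0.2892 + -0.3770i, |z|^2 = 0.2258
Iter 11: z = -0.2654 + -0.2979i, |z|^2 = 0.1592
Iter 12: z = -0.2253 + -0.3578i, |z|^2 = 0.1788
Iter 13: z = -0.2843 + -0.3548i, |z|^2 = 0.2067
Iter 14: z = -0.2520 + -0.3143i, |z|^2 = 0.1623
Iter 15: z = -0.2423 + -0.3576i, |z|^2 = 0.1865
Iter 16: z = -0.2762 + -0.3427i, |z|^2 = 0.1937
Iter 17: z = -0.2482 + -0.3267i, |z|^2 = 0.1683
Iter 18: z = -0.2521 + -0.3538i, |z|^2 = 0.1888
Iter 19: z = -0.2686 + -0.3376i, |z|^2 = 0.1861

Answer: 20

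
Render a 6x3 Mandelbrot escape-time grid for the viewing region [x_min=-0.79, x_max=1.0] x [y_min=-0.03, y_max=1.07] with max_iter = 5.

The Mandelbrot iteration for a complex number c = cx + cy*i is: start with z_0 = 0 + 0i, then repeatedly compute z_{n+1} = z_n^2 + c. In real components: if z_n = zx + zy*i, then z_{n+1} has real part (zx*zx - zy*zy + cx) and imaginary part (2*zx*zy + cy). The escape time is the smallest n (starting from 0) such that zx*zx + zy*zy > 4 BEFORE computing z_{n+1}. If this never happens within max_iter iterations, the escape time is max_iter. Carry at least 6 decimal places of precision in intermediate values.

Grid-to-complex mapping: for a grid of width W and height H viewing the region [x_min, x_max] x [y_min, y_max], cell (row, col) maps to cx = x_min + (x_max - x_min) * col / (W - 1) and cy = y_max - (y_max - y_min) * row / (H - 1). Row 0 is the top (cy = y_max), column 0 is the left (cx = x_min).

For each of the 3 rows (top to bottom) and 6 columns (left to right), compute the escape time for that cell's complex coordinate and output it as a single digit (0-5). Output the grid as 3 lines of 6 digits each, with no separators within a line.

(row=0, col=0): c = -0.7900 + 1.0700i → escape time 3
(row=0, col=1): c = -0.4320 + 1.0700i → escape time 4
(row=0, col=2): c = -0.0740 + 1.0700i → escape time 5
(row=0, col=3): c = 0.2840 + 1.0700i → escape time 3
(row=0, col=4): c = 0.6420 + 1.0700i → escape time 2
(row=0, col=5): c = 1.0000 + 1.0700i → escape time 2
(row=1, col=0): c = -0.7900 + 0.5200i → escape time 5
(row=1, col=1): c = -0.4320 + 0.5200i → escape time 5
(row=1, col=2): c = -0.0740 + 0.5200i → escape time 5
(row=1, col=3): c = 0.2840 + 0.5200i → escape time 5
(row=1, col=4): c = 0.6420 + 0.5200i → escape time 3
(row=1, col=5): c = 1.0000 + 0.5200i → escape time 2
(row=2, col=0): c = -0.7900 + -0.0300i → escape time 5
(row=2, col=1): c = -0.4320 + -0.0300i → escape time 5
(row=2, col=2): c = -0.0740 + -0.0300i → escape time 5
(row=2, col=3): c = 0.2840 + -0.0300i → escape time 5
(row=2, col=4): c = 0.6420 + -0.0300i → escape time 4
(row=2, col=5): c = 1.0000 + -0.0300i → escape time 2

Answer: 345322
555532
555542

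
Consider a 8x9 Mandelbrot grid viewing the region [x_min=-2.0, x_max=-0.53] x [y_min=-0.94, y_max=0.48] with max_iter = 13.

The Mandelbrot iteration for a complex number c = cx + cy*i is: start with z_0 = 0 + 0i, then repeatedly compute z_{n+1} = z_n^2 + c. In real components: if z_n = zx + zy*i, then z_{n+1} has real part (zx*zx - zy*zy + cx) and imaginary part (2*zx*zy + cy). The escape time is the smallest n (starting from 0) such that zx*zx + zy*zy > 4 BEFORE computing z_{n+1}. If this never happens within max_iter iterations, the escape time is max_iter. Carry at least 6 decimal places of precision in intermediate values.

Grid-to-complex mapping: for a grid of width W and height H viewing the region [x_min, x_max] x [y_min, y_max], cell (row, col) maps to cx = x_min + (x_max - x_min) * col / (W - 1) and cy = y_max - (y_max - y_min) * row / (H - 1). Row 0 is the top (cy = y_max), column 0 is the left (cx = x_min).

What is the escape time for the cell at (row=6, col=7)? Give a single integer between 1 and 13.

Answer: 13

Derivation:
z_0 = 0 + 0i, c = -0.5300 + -0.5850i
Iter 1: z = -0.5300 + -0.5850i, |z|^2 = 0.6231
Iter 2: z = -0.5913 + 0.0351i, |z|^2 = 0.3509
Iter 3: z = -0.1816 + -0.6265i, |z|^2 = 0.4255
Iter 4: z = -0.8895 + -0.3575i, |z|^2 = 0.9191
Iter 5: z = 0.1335 + 0.0510i, |z|^2 = 0.0204
Iter 6: z = -0.5148 + -0.5714i, |z|^2 = 0.5915
Iter 7: z = -0.5915 + 0.0033i, |z|^2 = 0.3499
Iter 8: z = -0.1802 + -0.5889i, |z|^2 = 0.3792
Iter 9: z = -0.8443 + -0.3728i, |z|^2 = 0.8518
Iter 10: z = 0.0439 + 0.0445i, |z|^2 = 0.0039
Iter 11: z = -0.5301 + -0.5811i, |z|^2 = 0.6186
Iter 12: z = -0.5867 + 0.0310i, |z|^2 = 0.3452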